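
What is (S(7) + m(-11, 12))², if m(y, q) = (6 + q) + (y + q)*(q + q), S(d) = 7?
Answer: 2401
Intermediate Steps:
m(y, q) = 6 + q + 2*q*(q + y) (m(y, q) = (6 + q) + (q + y)*(2*q) = (6 + q) + 2*q*(q + y) = 6 + q + 2*q*(q + y))
(S(7) + m(-11, 12))² = (7 + (6 + 12 + 2*12² + 2*12*(-11)))² = (7 + (6 + 12 + 2*144 - 264))² = (7 + (6 + 12 + 288 - 264))² = (7 + 42)² = 49² = 2401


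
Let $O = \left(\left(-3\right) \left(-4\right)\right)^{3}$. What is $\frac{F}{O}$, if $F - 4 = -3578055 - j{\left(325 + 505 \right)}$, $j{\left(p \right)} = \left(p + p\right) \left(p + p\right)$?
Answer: $- \frac{703739}{192} \approx -3665.3$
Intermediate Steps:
$j{\left(p \right)} = 4 p^{2}$ ($j{\left(p \right)} = 2 p 2 p = 4 p^{2}$)
$F = -6333651$ ($F = 4 - \left(3578055 + 4 \left(325 + 505\right)^{2}\right) = 4 - \left(3578055 + 4 \cdot 830^{2}\right) = 4 - \left(3578055 + 4 \cdot 688900\right) = 4 - 6333655 = -6333651$)
$O = 1728$ ($O = 12^{3} = 1728$)
$\frac{F}{O} = - \frac{6333651}{1728} = \left(-6333651\right) \frac{1}{1728} = - \frac{703739}{192}$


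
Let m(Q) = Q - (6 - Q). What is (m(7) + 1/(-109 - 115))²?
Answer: 3207681/50176 ≈ 63.929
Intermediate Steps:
m(Q) = -6 + 2*Q (m(Q) = Q + (-6 + Q) = -6 + 2*Q)
(m(7) + 1/(-109 - 115))² = ((-6 + 2*7) + 1/(-109 - 115))² = ((-6 + 14) + 1/(-224))² = (8 - 1/224)² = (1791/224)² = 3207681/50176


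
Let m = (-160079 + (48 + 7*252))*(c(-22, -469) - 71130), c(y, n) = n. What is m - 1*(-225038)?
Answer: 11331983971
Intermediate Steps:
m = 11331758933 (m = (-160079 + (48 + 7*252))*(-469 - 71130) = (-160079 + (48 + 1764))*(-71599) = (-160079 + 1812)*(-71599) = -158267*(-71599) = 11331758933)
m - 1*(-225038) = 11331758933 - 1*(-225038) = 11331758933 + 225038 = 11331983971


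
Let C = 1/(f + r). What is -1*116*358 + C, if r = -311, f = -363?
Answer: -27989873/674 ≈ -41528.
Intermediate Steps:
C = -1/674 (C = 1/(-363 - 311) = 1/(-674) = -1/674 ≈ -0.0014837)
-1*116*358 + C = -1*116*358 - 1/674 = -116*358 - 1/674 = -41528 - 1/674 = -27989873/674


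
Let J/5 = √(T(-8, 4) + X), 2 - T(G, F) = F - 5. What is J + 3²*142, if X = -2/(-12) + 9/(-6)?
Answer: 1278 + 5*√15/3 ≈ 1284.5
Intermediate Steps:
T(G, F) = 7 - F (T(G, F) = 2 - (F - 5) = 2 - (-5 + F) = 2 + (5 - F) = 7 - F)
X = -4/3 (X = -2*(-1/12) + 9*(-⅙) = ⅙ - 3/2 = -4/3 ≈ -1.3333)
J = 5*√15/3 (J = 5*√((7 - 1*4) - 4/3) = 5*√((7 - 4) - 4/3) = 5*√(3 - 4/3) = 5*√(5/3) = 5*(√15/3) = 5*√15/3 ≈ 6.4550)
J + 3²*142 = 5*√15/3 + 3²*142 = 5*√15/3 + 9*142 = 5*√15/3 + 1278 = 1278 + 5*√15/3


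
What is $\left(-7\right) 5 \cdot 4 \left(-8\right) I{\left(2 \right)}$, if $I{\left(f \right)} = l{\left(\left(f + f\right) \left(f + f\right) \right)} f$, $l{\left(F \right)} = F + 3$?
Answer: $42560$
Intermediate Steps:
$l{\left(F \right)} = 3 + F$
$I{\left(f \right)} = f \left(3 + 4 f^{2}\right)$ ($I{\left(f \right)} = \left(3 + \left(f + f\right) \left(f + f\right)\right) f = \left(3 + 2 f 2 f\right) f = \left(3 + 4 f^{2}\right) f = f \left(3 + 4 f^{2}\right)$)
$\left(-7\right) 5 \cdot 4 \left(-8\right) I{\left(2 \right)} = \left(-7\right) 5 \cdot 4 \left(-8\right) 2 \left(3 + 4 \cdot 2^{2}\right) = \left(-35\right) \left(-32\right) 2 \left(3 + 4 \cdot 4\right) = 1120 \cdot 2 \left(3 + 16\right) = 1120 \cdot 2 \cdot 19 = 1120 \cdot 38 = 42560$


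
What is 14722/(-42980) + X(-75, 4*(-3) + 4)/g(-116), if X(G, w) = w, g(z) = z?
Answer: -170489/623210 ≈ -0.27357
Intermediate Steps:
14722/(-42980) + X(-75, 4*(-3) + 4)/g(-116) = 14722/(-42980) + (4*(-3) + 4)/(-116) = 14722*(-1/42980) + (-12 + 4)*(-1/116) = -7361/21490 - 8*(-1/116) = -7361/21490 + 2/29 = -170489/623210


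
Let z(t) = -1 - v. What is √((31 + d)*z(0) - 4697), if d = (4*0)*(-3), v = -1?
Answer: I*√4697 ≈ 68.535*I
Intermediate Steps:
z(t) = 0 (z(t) = -1 - 1*(-1) = -1 + 1 = 0)
d = 0 (d = 0*(-3) = 0)
√((31 + d)*z(0) - 4697) = √((31 + 0)*0 - 4697) = √(31*0 - 4697) = √(0 - 4697) = √(-4697) = I*√4697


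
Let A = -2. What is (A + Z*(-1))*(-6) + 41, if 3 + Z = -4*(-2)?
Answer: 83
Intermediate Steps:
Z = 5 (Z = -3 - 4*(-2) = -3 + 8 = 5)
(A + Z*(-1))*(-6) + 41 = (-2 + 5*(-1))*(-6) + 41 = (-2 - 5)*(-6) + 41 = -7*(-6) + 41 = 42 + 41 = 83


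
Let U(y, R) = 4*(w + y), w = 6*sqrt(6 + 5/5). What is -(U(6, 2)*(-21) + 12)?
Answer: 492 + 504*sqrt(7) ≈ 1825.5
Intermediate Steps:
w = 6*sqrt(7) (w = 6*sqrt(6 + 5*(1/5)) = 6*sqrt(6 + 1) = 6*sqrt(7) ≈ 15.875)
U(y, R) = 4*y + 24*sqrt(7) (U(y, R) = 4*(6*sqrt(7) + y) = 4*(y + 6*sqrt(7)) = 4*y + 24*sqrt(7))
-(U(6, 2)*(-21) + 12) = -((4*6 + 24*sqrt(7))*(-21) + 12) = -((24 + 24*sqrt(7))*(-21) + 12) = -((-504 - 504*sqrt(7)) + 12) = -(-492 - 504*sqrt(7)) = 492 + 504*sqrt(7)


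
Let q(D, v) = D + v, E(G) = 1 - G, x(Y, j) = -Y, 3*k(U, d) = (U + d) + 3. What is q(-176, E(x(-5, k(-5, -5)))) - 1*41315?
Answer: -41495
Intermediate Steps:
k(U, d) = 1 + U/3 + d/3 (k(U, d) = ((U + d) + 3)/3 = (3 + U + d)/3 = 1 + U/3 + d/3)
q(-176, E(x(-5, k(-5, -5)))) - 1*41315 = (-176 + (1 - (-1)*(-5))) - 1*41315 = (-176 + (1 - 1*5)) - 41315 = (-176 + (1 - 5)) - 41315 = (-176 - 4) - 41315 = -180 - 41315 = -41495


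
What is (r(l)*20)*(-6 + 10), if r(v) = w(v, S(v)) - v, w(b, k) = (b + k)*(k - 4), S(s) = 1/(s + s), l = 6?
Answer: -21475/9 ≈ -2386.1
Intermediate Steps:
S(s) = 1/(2*s)
w(b, k) = (-4 + k)*(b + k) (w(b, k) = (b + k)*(-4 + k) = (-4 + k)*(b + k))
r(v) = ½ - 5*v - 2/v + 1/(4*v²) (r(v) = ((1/(2*v))² - 4*v - 2/v + v*(1/(2*v))) - v = (1/(4*v²) - 4*v - 2/v + ½) - v = (½ - 4*v - 2/v + 1/(4*v²)) - v = ½ - 5*v - 2/v + 1/(4*v²))
(r(l)*20)*(-6 + 10) = ((½ - 5*6 - 2/6 + (¼)/6²)*20)*(-6 + 10) = ((½ - 30 - 2*⅙ + (¼)*(1/36))*20)*4 = ((½ - 30 - ⅓ + 1/144)*20)*4 = -4295/144*20*4 = -21475/36*4 = -21475/9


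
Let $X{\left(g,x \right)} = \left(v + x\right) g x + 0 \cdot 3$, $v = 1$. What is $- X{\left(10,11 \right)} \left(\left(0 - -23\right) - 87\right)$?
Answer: $84480$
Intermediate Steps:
$X{\left(g,x \right)} = g x \left(1 + x\right)$ ($X{\left(g,x \right)} = \left(1 + x\right) g x + 0 \cdot 3 = g x \left(1 + x\right) + 0 = g x \left(1 + x\right)$)
$- X{\left(10,11 \right)} \left(\left(0 - -23\right) - 87\right) = - 10 \cdot 11 \left(1 + 11\right) \left(\left(0 - -23\right) - 87\right) = - 10 \cdot 11 \cdot 12 \left(\left(0 + 23\right) - 87\right) = - 1320 \left(23 - 87\right) = - 1320 \left(-64\right) = \left(-1\right) \left(-84480\right) = 84480$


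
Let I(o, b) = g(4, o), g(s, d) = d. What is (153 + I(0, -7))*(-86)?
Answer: -13158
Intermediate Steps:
I(o, b) = o
(153 + I(0, -7))*(-86) = (153 + 0)*(-86) = 153*(-86) = -13158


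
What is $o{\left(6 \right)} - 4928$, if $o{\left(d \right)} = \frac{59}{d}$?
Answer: $- \frac{29509}{6} \approx -4918.2$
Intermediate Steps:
$o{\left(6 \right)} - 4928 = \frac{59}{6} - 4928 = - \frac{29509}{6}$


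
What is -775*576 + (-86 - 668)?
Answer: -447154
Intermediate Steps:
-775*576 + (-86 - 668) = -446400 - 754 = -447154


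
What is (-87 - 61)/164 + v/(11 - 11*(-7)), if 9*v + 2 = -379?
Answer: -14975/10824 ≈ -1.3835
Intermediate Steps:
v = -127/3 (v = -2/9 + (⅑)*(-379) = -2/9 - 379/9 = -127/3 ≈ -42.333)
(-87 - 61)/164 + v/(11 - 11*(-7)) = (-87 - 61)/164 - 127/(3*(11 - 11*(-7))) = -148*1/164 - 127/(3*(11 + 77)) = -37/41 - 127/3/88 = -37/41 - 127/3*1/88 = -37/41 - 127/264 = -14975/10824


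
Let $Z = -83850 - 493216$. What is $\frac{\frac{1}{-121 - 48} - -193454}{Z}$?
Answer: $- \frac{32693725}{97524154} \approx -0.33524$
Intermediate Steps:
$Z = -577066$ ($Z = -83850 - 493216 = -577066$)
$\frac{\frac{1}{-121 - 48} - -193454}{Z} = \frac{\frac{1}{-121 - 48} - -193454}{-577066} = \left(\frac{1}{-169} + 193454\right) \left(- \frac{1}{577066}\right) = \left(- \frac{1}{169} + 193454\right) \left(- \frac{1}{577066}\right) = \frac{32693725}{169} \left(- \frac{1}{577066}\right) = - \frac{32693725}{97524154}$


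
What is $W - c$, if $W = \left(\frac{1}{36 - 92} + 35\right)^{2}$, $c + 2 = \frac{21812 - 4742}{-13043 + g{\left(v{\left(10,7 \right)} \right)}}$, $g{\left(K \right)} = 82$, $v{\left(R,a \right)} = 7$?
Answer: $\frac{49875006353}{40645696} \approx 1227.1$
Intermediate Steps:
$c = - \frac{42992}{12961}$ ($c = -2 + \frac{21812 - 4742}{-13043 + 82} = -2 + \frac{17070}{-12961} = -2 + 17070 \left(- \frac{1}{12961}\right) = -2 - \frac{17070}{12961} = - \frac{42992}{12961} \approx -3.317$)
$W = \frac{3837681}{3136}$ ($W = \left(\frac{1}{-56} + 35\right)^{2} = \left(- \frac{1}{56} + 35\right)^{2} = \left(\frac{1959}{56}\right)^{2} = \frac{3837681}{3136} \approx 1223.8$)
$W - c = \frac{3837681}{3136} - - \frac{42992}{12961} = \frac{3837681}{3136} + \frac{42992}{12961} = \frac{49875006353}{40645696}$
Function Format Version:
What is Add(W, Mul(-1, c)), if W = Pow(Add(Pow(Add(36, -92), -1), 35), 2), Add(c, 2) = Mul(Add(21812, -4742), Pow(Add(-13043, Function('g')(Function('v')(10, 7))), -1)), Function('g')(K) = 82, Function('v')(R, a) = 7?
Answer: Rational(49875006353, 40645696) ≈ 1227.1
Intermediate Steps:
c = Rational(-42992, 12961) (c = Add(-2, Mul(Add(21812, -4742), Pow(Add(-13043, 82), -1))) = Add(-2, Mul(17070, Pow(-12961, -1))) = Add(-2, Mul(17070, Rational(-1, 12961))) = Add(-2, Rational(-17070, 12961)) = Rational(-42992, 12961) ≈ -3.3170)
W = Rational(3837681, 3136) (W = Pow(Add(Pow(-56, -1), 35), 2) = Pow(Add(Rational(-1, 56), 35), 2) = Pow(Rational(1959, 56), 2) = Rational(3837681, 3136) ≈ 1223.8)
Add(W, Mul(-1, c)) = Add(Rational(3837681, 3136), Mul(-1, Rational(-42992, 12961))) = Add(Rational(3837681, 3136), Rational(42992, 12961)) = Rational(49875006353, 40645696)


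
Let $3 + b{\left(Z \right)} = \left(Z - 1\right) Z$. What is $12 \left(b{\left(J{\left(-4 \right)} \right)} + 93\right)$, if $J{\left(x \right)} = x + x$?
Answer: $1944$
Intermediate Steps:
$J{\left(x \right)} = 2 x$
$b{\left(Z \right)} = -3 + Z \left(-1 + Z\right)$ ($b{\left(Z \right)} = -3 + \left(Z - 1\right) Z = -3 + \left(-1 + Z\right) Z = -3 + Z \left(-1 + Z\right)$)
$12 \left(b{\left(J{\left(-4 \right)} \right)} + 93\right) = 12 \left(\left(-3 + \left(2 \left(-4\right)\right)^{2} - 2 \left(-4\right)\right) + 93\right) = 12 \left(\left(-3 + \left(-8\right)^{2} - -8\right) + 93\right) = 12 \left(\left(-3 + 64 + 8\right) + 93\right) = 12 \left(69 + 93\right) = 12 \cdot 162 = 1944$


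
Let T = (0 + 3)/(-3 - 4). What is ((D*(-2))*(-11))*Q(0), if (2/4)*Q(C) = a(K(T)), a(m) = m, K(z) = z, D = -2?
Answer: 264/7 ≈ 37.714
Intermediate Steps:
T = -3/7 (T = 3/(-7) = 3*(-1/7) = -3/7 ≈ -0.42857)
Q(C) = -6/7 (Q(C) = 2*(-3/7) = -6/7)
((D*(-2))*(-11))*Q(0) = (-2*(-2)*(-11))*(-6/7) = (4*(-11))*(-6/7) = -44*(-6/7) = 264/7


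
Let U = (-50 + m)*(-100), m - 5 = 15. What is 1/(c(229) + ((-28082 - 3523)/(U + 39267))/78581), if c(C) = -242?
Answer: -1107127709/267924916113 ≈ -0.0041322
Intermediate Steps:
m = 20 (m = 5 + 15 = 20)
U = 3000 (U = (-50 + 20)*(-100) = -30*(-100) = 3000)
1/(c(229) + ((-28082 - 3523)/(U + 39267))/78581) = 1/(-242 + ((-28082 - 3523)/(3000 + 39267))/78581) = 1/(-242 - 31605/42267*(1/78581)) = 1/(-242 - 31605*1/42267*(1/78581)) = 1/(-242 - 10535/14089*1/78581) = 1/(-242 - 10535/1107127709) = 1/(-267924916113/1107127709) = -1107127709/267924916113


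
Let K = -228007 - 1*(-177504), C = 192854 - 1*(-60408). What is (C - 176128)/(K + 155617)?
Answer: 38567/52557 ≈ 0.73381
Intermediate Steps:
C = 253262 (C = 192854 + 60408 = 253262)
K = -50503 (K = -228007 + 177504 = -50503)
(C - 176128)/(K + 155617) = (253262 - 176128)/(-50503 + 155617) = 77134/105114 = 77134*(1/105114) = 38567/52557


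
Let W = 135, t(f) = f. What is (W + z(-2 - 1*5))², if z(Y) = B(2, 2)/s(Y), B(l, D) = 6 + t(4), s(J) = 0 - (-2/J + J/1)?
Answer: 41152225/2209 ≈ 18629.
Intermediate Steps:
s(J) = -J + 2/J (s(J) = 0 - (-2/J + J*1) = 0 - (-2/J + J) = 0 - (J - 2/J) = 0 + (-J + 2/J) = -J + 2/J)
B(l, D) = 10 (B(l, D) = 6 + 4 = 10)
z(Y) = 10/(-Y + 2/Y)
(W + z(-2 - 1*5))² = (135 - 10*(-2 - 1*5)/(-2 + (-2 - 1*5)²))² = (135 - 10*(-2 - 5)/(-2 + (-2 - 5)²))² = (135 - 10*(-7)/(-2 + (-7)²))² = (135 - 10*(-7)/(-2 + 49))² = (135 - 10*(-7)/47)² = (135 - 10*(-7)*1/47)² = (135 + 70/47)² = (6415/47)² = 41152225/2209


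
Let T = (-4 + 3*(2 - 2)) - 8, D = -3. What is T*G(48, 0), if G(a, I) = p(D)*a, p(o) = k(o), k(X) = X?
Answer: 1728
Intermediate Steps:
p(o) = o
G(a, I) = -3*a
T = -12 (T = (-4 + 3*0) - 8 = (-4 + 0) - 8 = -4 - 8 = -12)
T*G(48, 0) = -(-36)*48 = -12*(-144) = 1728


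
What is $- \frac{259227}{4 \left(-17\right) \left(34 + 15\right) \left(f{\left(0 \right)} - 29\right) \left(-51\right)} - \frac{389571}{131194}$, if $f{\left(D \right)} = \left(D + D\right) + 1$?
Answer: $- \frac{43323980709}{14862705872} \approx -2.9149$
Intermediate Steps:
$f{\left(D \right)} = 1 + 2 D$ ($f{\left(D \right)} = 2 D + 1 = 1 + 2 D$)
$- \frac{259227}{4 \left(-17\right) \left(34 + 15\right) \left(f{\left(0 \right)} - 29\right) \left(-51\right)} - \frac{389571}{131194} = - \frac{259227}{4 \left(-17\right) \left(34 + 15\right) \left(\left(1 + 2 \cdot 0\right) - 29\right) \left(-51\right)} - \frac{389571}{131194} = - \frac{259227}{- 68 \cdot 49 \left(\left(1 + 0\right) - 29\right) \left(-51\right)} - \frac{55653}{18742} = - \frac{259227}{- 68 \cdot 49 \left(1 - 29\right) \left(-51\right)} - \frac{55653}{18742} = - \frac{259227}{- 68 \cdot 49 \left(-28\right) \left(-51\right)} - \frac{55653}{18742} = - \frac{259227}{\left(-68\right) \left(-1372\right) \left(-51\right)} - \frac{55653}{18742} = - \frac{259227}{93296 \left(-51\right)} - \frac{55653}{18742} = - \frac{259227}{-4758096} - \frac{55653}{18742} = \left(-259227\right) \left(- \frac{1}{4758096}\right) - \frac{55653}{18742} = \frac{86409}{1586032} - \frac{55653}{18742} = - \frac{43323980709}{14862705872}$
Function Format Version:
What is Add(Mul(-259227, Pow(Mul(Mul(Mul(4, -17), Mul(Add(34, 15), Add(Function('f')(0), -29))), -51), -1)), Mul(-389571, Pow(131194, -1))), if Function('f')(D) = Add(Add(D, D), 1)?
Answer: Rational(-43323980709, 14862705872) ≈ -2.9149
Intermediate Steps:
Function('f')(D) = Add(1, Mul(2, D)) (Function('f')(D) = Add(Mul(2, D), 1) = Add(1, Mul(2, D)))
Add(Mul(-259227, Pow(Mul(Mul(Mul(4, -17), Mul(Add(34, 15), Add(Function('f')(0), -29))), -51), -1)), Mul(-389571, Pow(131194, -1))) = Add(Mul(-259227, Pow(Mul(Mul(Mul(4, -17), Mul(Add(34, 15), Add(Add(1, Mul(2, 0)), -29))), -51), -1)), Mul(-389571, Pow(131194, -1))) = Add(Mul(-259227, Pow(Mul(Mul(-68, Mul(49, Add(Add(1, 0), -29))), -51), -1)), Mul(-389571, Rational(1, 131194))) = Add(Mul(-259227, Pow(Mul(Mul(-68, Mul(49, Add(1, -29))), -51), -1)), Rational(-55653, 18742)) = Add(Mul(-259227, Pow(Mul(Mul(-68, Mul(49, -28)), -51), -1)), Rational(-55653, 18742)) = Add(Mul(-259227, Pow(Mul(Mul(-68, -1372), -51), -1)), Rational(-55653, 18742)) = Add(Mul(-259227, Pow(Mul(93296, -51), -1)), Rational(-55653, 18742)) = Add(Mul(-259227, Pow(-4758096, -1)), Rational(-55653, 18742)) = Add(Mul(-259227, Rational(-1, 4758096)), Rational(-55653, 18742)) = Add(Rational(86409, 1586032), Rational(-55653, 18742)) = Rational(-43323980709, 14862705872)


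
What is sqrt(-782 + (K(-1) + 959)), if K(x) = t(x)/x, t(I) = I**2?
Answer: 4*sqrt(11) ≈ 13.266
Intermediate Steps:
K(x) = x (K(x) = x**2/x = x)
sqrt(-782 + (K(-1) + 959)) = sqrt(-782 + (-1 + 959)) = sqrt(-782 + 958) = sqrt(176) = 4*sqrt(11)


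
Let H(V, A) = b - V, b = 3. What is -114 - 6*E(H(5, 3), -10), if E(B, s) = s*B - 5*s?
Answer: -534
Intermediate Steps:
H(V, A) = 3 - V
E(B, s) = -5*s + B*s (E(B, s) = B*s - 5*s = -5*s + B*s)
-114 - 6*E(H(5, 3), -10) = -114 - (-60)*(-5 + (3 - 1*5)) = -114 - (-60)*(-5 + (3 - 5)) = -114 - (-60)*(-5 - 2) = -114 - (-60)*(-7) = -114 - 6*70 = -114 - 420 = -534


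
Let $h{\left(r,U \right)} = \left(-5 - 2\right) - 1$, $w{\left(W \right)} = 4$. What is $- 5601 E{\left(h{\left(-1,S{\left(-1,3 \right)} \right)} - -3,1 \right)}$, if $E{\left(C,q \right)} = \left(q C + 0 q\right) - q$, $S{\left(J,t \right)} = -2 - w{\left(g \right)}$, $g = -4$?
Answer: $33606$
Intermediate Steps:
$S{\left(J,t \right)} = -6$ ($S{\left(J,t \right)} = -2 - 4 = -6$)
$h{\left(r,U \right)} = -8$ ($h{\left(r,U \right)} = -7 - 1 = -8$)
$E{\left(C,q \right)} = - q + C q$ ($E{\left(C,q \right)} = \left(C q + 0\right) - q = C q - q = - q + C q$)
$- 5601 E{\left(h{\left(-1,S{\left(-1,3 \right)} \right)} - -3,1 \right)} = - 5601 \cdot 1 \left(-1 - 5\right) = - 5601 \cdot 1 \left(-6\right) = \left(-5601\right) \left(-6\right) = 33606$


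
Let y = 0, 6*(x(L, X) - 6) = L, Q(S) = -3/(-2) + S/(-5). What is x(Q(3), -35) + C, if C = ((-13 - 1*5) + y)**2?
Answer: 6603/20 ≈ 330.15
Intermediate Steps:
Q(S) = 3/2 - S/5 (Q(S) = -3*(-1/2) + S*(-1/5) = 3/2 - S/5)
x(L, X) = 6 + L/6
C = 324 (C = ((-13 - 1*5) + 0)**2 = ((-13 - 5) + 0)**2 = (-18 + 0)**2 = (-18)**2 = 324)
x(Q(3), -35) + C = (6 + (3/2 - 1/5*3)/6) + 324 = (6 + (3/2 - 3/5)/6) + 324 = (6 + (1/6)*(9/10)) + 324 = (6 + 3/20) + 324 = 123/20 + 324 = 6603/20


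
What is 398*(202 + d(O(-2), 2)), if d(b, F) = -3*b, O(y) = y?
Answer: 82784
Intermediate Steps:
398*(202 + d(O(-2), 2)) = 398*(202 - 3*(-2)) = 398*(202 + 6) = 398*208 = 82784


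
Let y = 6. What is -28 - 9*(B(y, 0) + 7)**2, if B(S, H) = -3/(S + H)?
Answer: -1633/4 ≈ -408.25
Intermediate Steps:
B(S, H) = -3/(H + S)
-28 - 9*(B(y, 0) + 7)**2 = -28 - 9*(-3/(0 + 6) + 7)**2 = -28 - 9*(-3/6 + 7)**2 = -28 - 9*(-3*1/6 + 7)**2 = -28 - 9*(-1/2 + 7)**2 = -28 - 9*(13/2)**2 = -28 - 9*169/4 = -28 - 1521/4 = -1633/4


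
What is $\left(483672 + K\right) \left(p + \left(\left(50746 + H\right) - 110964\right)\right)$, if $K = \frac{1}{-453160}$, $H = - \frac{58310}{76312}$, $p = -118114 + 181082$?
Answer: $\frac{4598406463223710911}{3458154592} \approx 1.3297 \cdot 10^{9}$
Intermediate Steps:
$p = 62968$
$H = - \frac{29155}{38156}$ ($H = \left(-58310\right) \frac{1}{76312} = - \frac{29155}{38156} \approx -0.7641$)
$K = - \frac{1}{453160} \approx -2.2067 \cdot 10^{-6}$
$\left(483672 + K\right) \left(p + \left(\left(50746 + H\right) - 110964\right)\right) = \left(483672 - \frac{1}{453160}\right) \left(62968 + \left(\left(50746 - \frac{29155}{38156}\right) - 110964\right)\right) = \frac{219180803519 \left(62968 + \left(\frac{1936235221}{38156} - 110964\right)\right)}{453160} = \frac{219180803519 \left(62968 - \frac{2297707163}{38156}\right)}{453160} = \frac{219180803519}{453160} \cdot \frac{104899845}{38156} = \frac{4598406463223710911}{3458154592}$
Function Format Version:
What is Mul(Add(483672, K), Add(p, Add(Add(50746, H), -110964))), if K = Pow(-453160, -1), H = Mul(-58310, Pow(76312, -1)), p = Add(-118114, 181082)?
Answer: Rational(4598406463223710911, 3458154592) ≈ 1.3297e+9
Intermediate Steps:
p = 62968
H = Rational(-29155, 38156) (H = Mul(-58310, Rational(1, 76312)) = Rational(-29155, 38156) ≈ -0.76410)
K = Rational(-1, 453160) ≈ -2.2067e-6
Mul(Add(483672, K), Add(p, Add(Add(50746, H), -110964))) = Mul(Add(483672, Rational(-1, 453160)), Add(62968, Add(Add(50746, Rational(-29155, 38156)), -110964))) = Mul(Rational(219180803519, 453160), Add(62968, Add(Rational(1936235221, 38156), -110964))) = Mul(Rational(219180803519, 453160), Add(62968, Rational(-2297707163, 38156))) = Mul(Rational(219180803519, 453160), Rational(104899845, 38156)) = Rational(4598406463223710911, 3458154592)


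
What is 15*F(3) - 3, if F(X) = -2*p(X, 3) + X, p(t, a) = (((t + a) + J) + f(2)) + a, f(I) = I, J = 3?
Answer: -378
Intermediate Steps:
p(t, a) = 5 + t + 2*a (p(t, a) = (((t + a) + 3) + 2) + a = (((a + t) + 3) + 2) + a = ((3 + a + t) + 2) + a = (5 + a + t) + a = 5 + t + 2*a)
F(X) = -22 - X (F(X) = -2*(5 + X + 2*3) + X = -2*(5 + X + 6) + X = -2*(11 + X) + X = (-22 - 2*X) + X = -22 - X)
15*F(3) - 3 = 15*(-22 - 1*3) - 3 = 15*(-22 - 3) - 3 = 15*(-25) - 3 = -375 - 3 = -378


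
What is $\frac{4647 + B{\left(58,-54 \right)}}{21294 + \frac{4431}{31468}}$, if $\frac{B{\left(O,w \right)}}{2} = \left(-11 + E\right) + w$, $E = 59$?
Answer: $\frac{48618060}{223361341} \approx 0.21767$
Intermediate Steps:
$B{\left(O,w \right)} = 96 + 2 w$ ($B{\left(O,w \right)} = 2 \left(\left(-11 + 59\right) + w\right) = 2 \left(48 + w\right) = 96 + 2 w$)
$\frac{4647 + B{\left(58,-54 \right)}}{21294 + \frac{4431}{31468}} = \frac{4647 + \left(96 + 2 \left(-54\right)\right)}{21294 + \frac{4431}{31468}} = \frac{4647 + \left(96 - 108\right)}{21294 + 4431 \cdot \frac{1}{31468}} = \frac{4647 - 12}{21294 + \frac{4431}{31468}} = \frac{4635}{\frac{670084023}{31468}} = 4635 \cdot \frac{31468}{670084023} = \frac{48618060}{223361341}$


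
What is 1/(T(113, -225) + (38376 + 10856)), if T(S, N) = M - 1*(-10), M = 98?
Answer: 1/49340 ≈ 2.0268e-5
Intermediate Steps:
T(S, N) = 108 (T(S, N) = 98 - 1*(-10) = 98 + 10 = 108)
1/(T(113, -225) + (38376 + 10856)) = 1/(108 + (38376 + 10856)) = 1/(108 + 49232) = 1/49340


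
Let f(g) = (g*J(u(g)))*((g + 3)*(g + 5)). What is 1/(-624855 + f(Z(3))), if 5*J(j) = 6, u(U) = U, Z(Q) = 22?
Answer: -1/607035 ≈ -1.6474e-6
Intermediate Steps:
J(j) = 6/5 (J(j) = (⅕)*6 = 6/5)
f(g) = 6*g*(3 + g)*(5 + g)/5 (f(g) = (g*(6/5))*((g + 3)*(g + 5)) = (6*g/5)*((3 + g)*(5 + g)) = 6*g*(3 + g)*(5 + g)/5)
1/(-624855 + f(Z(3))) = 1/(-624855 + (6/5)*22*(15 + 22² + 8*22)) = 1/(-624855 + (6/5)*22*(15 + 484 + 176)) = 1/(-624855 + (6/5)*22*675) = 1/(-624855 + 17820) = 1/(-607035) = -1/607035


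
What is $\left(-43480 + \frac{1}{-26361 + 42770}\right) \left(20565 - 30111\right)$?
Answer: $\frac{6810720843174}{16409} \approx 4.1506 \cdot 10^{8}$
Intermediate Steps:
$\left(-43480 + \frac{1}{-26361 + 42770}\right) \left(20565 - 30111\right) = \left(-43480 + \frac{1}{16409}\right) \left(-9546\right) = \left(- \frac{713463319}{16409}\right) \left(-9546\right) = \frac{6810720843174}{16409}$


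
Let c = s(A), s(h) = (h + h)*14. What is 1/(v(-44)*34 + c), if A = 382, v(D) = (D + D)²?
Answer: 1/273992 ≈ 3.6497e-6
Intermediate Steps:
v(D) = 4*D² (v(D) = (2*D)² = 4*D²)
s(h) = 28*h (s(h) = (2*h)*14 = 28*h)
c = 10696 (c = 28*382 = 10696)
1/(v(-44)*34 + c) = 1/((4*(-44)²)*34 + 10696) = 1/((4*1936)*34 + 10696) = 1/(7744*34 + 10696) = 1/(263296 + 10696) = 1/273992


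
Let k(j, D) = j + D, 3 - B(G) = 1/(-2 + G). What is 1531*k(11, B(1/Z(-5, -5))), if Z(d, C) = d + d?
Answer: 465424/21 ≈ 22163.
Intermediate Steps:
Z(d, C) = 2*d
B(G) = 3 - 1/(-2 + G)
k(j, D) = D + j
1531*k(11, B(1/Z(-5, -5))) = 1531*((-7 + 3*(1/(2*(-5))))/(-2 + 1/(2*(-5))) + 11) = 1531*((-7 + 3*(1/(-10)))/(-2 + 1/(-10)) + 11) = 1531*((-7 + 3*(1*(-⅒)))/(-2 + 1*(-⅒)) + 11) = 1531*((-7 + 3*(-⅒))/(-2 - ⅒) + 11) = 1531*((-7 - 3/10)/(-21/10) + 11) = 1531*(-10/21*(-73/10) + 11) = 1531*(73/21 + 11) = 1531*(304/21) = 465424/21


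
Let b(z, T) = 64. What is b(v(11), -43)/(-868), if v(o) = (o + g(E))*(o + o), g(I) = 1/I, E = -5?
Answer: -16/217 ≈ -0.073733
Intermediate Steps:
v(o) = 2*o*(-⅕ + o) (v(o) = (o + 1/(-5))*(o + o) = (o - ⅕)*(2*o) = (-⅕ + o)*(2*o) = 2*o*(-⅕ + o))
b(v(11), -43)/(-868) = 64/(-868) = 64*(-1/868) = -16/217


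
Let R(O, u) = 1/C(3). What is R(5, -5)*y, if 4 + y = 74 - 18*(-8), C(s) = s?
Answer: 214/3 ≈ 71.333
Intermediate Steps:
y = 214 (y = -4 + (74 - 18*(-8)) = -4 + (74 + 144) = -4 + 218 = 214)
R(O, u) = ⅓ (R(O, u) = 1/3 = ⅓)
R(5, -5)*y = (⅓)*214 = 214/3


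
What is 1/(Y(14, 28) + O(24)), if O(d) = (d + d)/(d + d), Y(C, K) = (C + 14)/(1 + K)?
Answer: 29/57 ≈ 0.50877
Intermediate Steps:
Y(C, K) = (14 + C)/(1 + K)
O(d) = 1 (O(d) = (2*d)/((2*d)) = (2*d)*(1/(2*d)) = 1)
1/(Y(14, 28) + O(24)) = 1/((14 + 14)/(1 + 28) + 1) = 1/(28/29 + 1) = 1/(57/29) = 29/57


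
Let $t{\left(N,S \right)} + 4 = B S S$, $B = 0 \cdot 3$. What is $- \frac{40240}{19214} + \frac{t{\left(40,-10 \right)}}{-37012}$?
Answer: $- \frac{186160753}{88893571} \approx -2.0942$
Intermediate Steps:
$B = 0$
$t{\left(N,S \right)} = -4$ ($t{\left(N,S \right)} = -4 + 0 S S = -4 + 0 S = -4 + 0 = -4$)
$- \frac{40240}{19214} + \frac{t{\left(40,-10 \right)}}{-37012} = - \frac{40240}{19214} - \frac{4}{-37012} = \left(-40240\right) \frac{1}{19214} - - \frac{1}{9253} = - \frac{20120}{9607} + \frac{1}{9253} = - \frac{186160753}{88893571}$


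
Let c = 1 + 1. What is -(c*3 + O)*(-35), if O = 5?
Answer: 385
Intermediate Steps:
c = 2
-(c*3 + O)*(-35) = -(2*3 + 5)*(-35) = -(6 + 5)*(-35) = -11*(-35) = -1*(-385) = 385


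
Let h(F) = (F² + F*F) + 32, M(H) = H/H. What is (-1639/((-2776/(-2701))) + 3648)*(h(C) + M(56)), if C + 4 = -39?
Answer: 21266360479/2776 ≈ 7.6608e+6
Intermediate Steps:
C = -43 (C = -4 - 39 = -43)
M(H) = 1
h(F) = 32 + 2*F² (h(F) = (F² + F²) + 32 = 2*F² + 32 = 32 + 2*F²)
(-1639/((-2776/(-2701))) + 3648)*(h(C) + M(56)) = (-1639/((-2776/(-2701))) + 3648)*((32 + 2*(-43)²) + 1) = (-1639/((-2776*(-1/2701))) + 3648)*((32 + 2*1849) + 1) = (-1639/2776/2701 + 3648)*((32 + 3698) + 1) = (-1639*2701/2776 + 3648)*(3730 + 1) = (-4426939/2776 + 3648)*3731 = (5699909/2776)*3731 = 21266360479/2776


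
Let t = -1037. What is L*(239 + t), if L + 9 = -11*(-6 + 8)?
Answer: 24738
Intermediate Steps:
L = -31 (L = -9 - 11*(-6 + 8) = -9 - 11*2 = -9 - 22 = -31)
L*(239 + t) = -31*(239 - 1037) = -31*(-798) = 24738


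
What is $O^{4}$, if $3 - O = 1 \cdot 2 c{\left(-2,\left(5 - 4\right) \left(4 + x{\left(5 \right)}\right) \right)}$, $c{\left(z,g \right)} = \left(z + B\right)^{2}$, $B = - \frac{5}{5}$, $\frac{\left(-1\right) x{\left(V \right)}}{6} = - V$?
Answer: $50625$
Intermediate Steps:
$x{\left(V \right)} = 6 V$ ($x{\left(V \right)} = - 6 \left(- V\right) = 6 V$)
$B = -1$ ($B = \left(-5\right) \frac{1}{5} = -1$)
$c{\left(z,g \right)} = \left(-1 + z\right)^{2}$ ($c{\left(z,g \right)} = \left(z - 1\right)^{2} = \left(-1 + z\right)^{2}$)
$O = -15$ ($O = 3 - 1 \cdot 2 \left(-1 - 2\right)^{2} = 3 - 2 \left(-3\right)^{2} = 3 - 2 \cdot 9 = 3 - 18 = -15$)
$O^{4} = \left(-15\right)^{4} = 50625$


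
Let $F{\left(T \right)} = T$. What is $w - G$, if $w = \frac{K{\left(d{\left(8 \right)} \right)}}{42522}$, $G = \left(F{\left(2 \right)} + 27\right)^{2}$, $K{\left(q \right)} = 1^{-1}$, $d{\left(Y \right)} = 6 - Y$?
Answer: $- \frac{35761001}{42522} \approx -841.0$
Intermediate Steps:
$K{\left(q \right)} = 1$
$G = 841$ ($G = \left(2 + 27\right)^{2} = 29^{2} = 841$)
$w = \frac{1}{42522}$ ($w = 1 \cdot \frac{1}{42522} = \frac{1}{42522} \approx 2.3517 \cdot 10^{-5}$)
$w - G = \frac{1}{42522} - 841 = - \frac{35761001}{42522}$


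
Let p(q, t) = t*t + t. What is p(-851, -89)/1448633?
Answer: 7832/1448633 ≈ 0.0054065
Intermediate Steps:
p(q, t) = t + t² (p(q, t) = t² + t = t + t²)
p(-851, -89)/1448633 = -89*(1 - 89)/1448633 = -89*(-88)*(1/1448633) = 7832*(1/1448633) = 7832/1448633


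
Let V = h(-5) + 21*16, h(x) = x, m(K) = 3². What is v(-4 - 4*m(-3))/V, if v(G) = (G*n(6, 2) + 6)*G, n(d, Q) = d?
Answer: 9360/331 ≈ 28.278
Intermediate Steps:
m(K) = 9
v(G) = G*(6 + 6*G) (v(G) = (G*6 + 6)*G = (6*G + 6)*G = (6 + 6*G)*G = G*(6 + 6*G))
V = 331 (V = -5 + 21*16 = -5 + 336 = 331)
v(-4 - 4*m(-3))/V = (6*(-4 - 4*9)*(1 + (-4 - 4*9)))/331 = (6*(-4 - 36)*(1 + (-4 - 36)))*(1/331) = (6*(-40)*(1 - 40))*(1/331) = (6*(-40)*(-39))*(1/331) = 9360*(1/331) = 9360/331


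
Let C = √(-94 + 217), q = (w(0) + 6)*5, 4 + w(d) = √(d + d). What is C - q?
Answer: -10 + √123 ≈ 1.0905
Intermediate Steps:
w(d) = -4 + √2*√d (w(d) = -4 + √(d + d) = -4 + √(2*d) = -4 + √2*√d)
q = 10 (q = ((-4 + √2*√0) + 6)*5 = ((-4 + √2*0) + 6)*5 = ((-4 + 0) + 6)*5 = (-4 + 6)*5 = 2*5 = 10)
C = √123 ≈ 11.091
C - q = √123 - 1*10 = √123 - 10 = -10 + √123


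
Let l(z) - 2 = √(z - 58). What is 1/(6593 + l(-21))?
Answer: 6595/43494104 - I*√79/43494104 ≈ 0.00015163 - 2.0435e-7*I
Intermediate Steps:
l(z) = 2 + √(-58 + z) (l(z) = 2 + √(z - 58) = 2 + √(-58 + z))
1/(6593 + l(-21)) = 1/(6593 + (2 + √(-58 - 21))) = 1/(6593 + (2 + √(-79))) = 1/(6593 + (2 + I*√79)) = 1/(6595 + I*√79)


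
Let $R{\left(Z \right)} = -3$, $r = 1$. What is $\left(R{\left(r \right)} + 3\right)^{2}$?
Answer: $0$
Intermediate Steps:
$\left(R{\left(r \right)} + 3\right)^{2} = \left(-3 + 3\right)^{2} = 0^{2} = 0$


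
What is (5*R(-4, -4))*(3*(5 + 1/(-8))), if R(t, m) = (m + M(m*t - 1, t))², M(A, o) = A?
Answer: 70785/8 ≈ 8848.1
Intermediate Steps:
R(t, m) = (-1 + m + m*t)² (R(t, m) = (m + (m*t - 1))² = (m + (-1 + m*t))² = (-1 + m + m*t)²)
(5*R(-4, -4))*(3*(5 + 1/(-8))) = (5*(-1 - 4 - 4*(-4))²)*(3*(5 + 1/(-8))) = (5*(-1 - 4 + 16)²)*(3*(5 - ⅛)) = (5*11²)*(3*(39/8)) = (5*121)*(117/8) = 605*(117/8) = 70785/8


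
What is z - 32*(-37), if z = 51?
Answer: 1235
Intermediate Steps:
z - 32*(-37) = 51 - 32*(-37) = 51 + 1184 = 1235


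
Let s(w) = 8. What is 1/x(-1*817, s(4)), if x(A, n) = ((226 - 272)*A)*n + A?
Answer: 1/299839 ≈ 3.3351e-6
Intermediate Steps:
x(A, n) = A - 46*A*n (x(A, n) = (-46*A)*n + A = -46*A*n + A = A - 46*A*n)
1/x(-1*817, s(4)) = 1/((-1*817)*(1 - 46*8)) = 1/(-817*(1 - 368)) = 1/(-817*(-367)) = 1/299839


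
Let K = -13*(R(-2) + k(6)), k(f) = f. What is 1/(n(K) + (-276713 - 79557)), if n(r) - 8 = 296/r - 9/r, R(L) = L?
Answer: -52/18525911 ≈ -2.8069e-6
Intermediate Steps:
K = -52 (K = -13*(-2 + 6) = -13*4 = -52)
n(r) = 8 + 287/r (n(r) = 8 + (296/r - 9/r) = 8 + 287/r)
1/(n(K) + (-276713 - 79557)) = 1/((8 + 287/(-52)) + (-276713 - 79557)) = 1/((8 + 287*(-1/52)) - 356270) = 1/((8 - 287/52) - 356270) = 1/(129/52 - 356270) = 1/(-18525911/52) = -52/18525911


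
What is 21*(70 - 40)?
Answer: 630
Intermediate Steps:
21*(70 - 40) = 21*30 = 630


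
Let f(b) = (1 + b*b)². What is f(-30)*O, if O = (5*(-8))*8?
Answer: -259776320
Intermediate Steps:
O = -320 (O = -40*8 = -320)
f(b) = (1 + b²)²
f(-30)*O = (1 + (-30)²)²*(-320) = (1 + 900)²*(-320) = 901²*(-320) = 811801*(-320) = -259776320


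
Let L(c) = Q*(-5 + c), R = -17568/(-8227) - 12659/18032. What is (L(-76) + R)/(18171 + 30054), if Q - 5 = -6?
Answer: 12228930967/7154143256400 ≈ 0.0017093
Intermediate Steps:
Q = -1 (Q = 5 - 6 = -1)
R = 212640583/148349264 (R = -17568*(-1/8227) - 12659*1/18032 = 17568/8227 - 12659/18032 = 212640583/148349264 ≈ 1.4334)
L(c) = 5 - c (L(c) = -(-5 + c) = 5 - c)
(L(-76) + R)/(18171 + 30054) = ((5 - 1*(-76)) + 212640583/148349264)/(18171 + 30054) = ((5 + 76) + 212640583/148349264)/48225 = (81 + 212640583/148349264)*(1/48225) = (12228930967/148349264)*(1/48225) = 12228930967/7154143256400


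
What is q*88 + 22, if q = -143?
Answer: -12562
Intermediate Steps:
q*88 + 22 = -143*88 + 22 = -12584 + 22 = -12562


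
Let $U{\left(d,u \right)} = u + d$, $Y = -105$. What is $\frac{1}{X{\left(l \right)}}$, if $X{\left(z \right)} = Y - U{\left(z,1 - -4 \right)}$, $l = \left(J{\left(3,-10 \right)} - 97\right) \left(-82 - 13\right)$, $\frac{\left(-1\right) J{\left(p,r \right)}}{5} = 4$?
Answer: $- \frac{1}{11225} \approx -8.9087 \cdot 10^{-5}$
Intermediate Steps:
$J{\left(p,r \right)} = -20$ ($J{\left(p,r \right)} = \left(-5\right) 4 = -20$)
$U{\left(d,u \right)} = d + u$
$l = 11115$ ($l = \left(-20 - 97\right) \left(-82 - 13\right) = \left(-117\right) \left(-95\right) = 11115$)
$X{\left(z \right)} = -110 - z$ ($X{\left(z \right)} = -105 - \left(z + \left(1 - -4\right)\right) = -105 - \left(z + \left(1 + 4\right)\right) = -105 - \left(z + 5\right) = -105 - \left(5 + z\right) = -110 - z$)
$\frac{1}{X{\left(l \right)}} = \frac{1}{-110 - 11115} = \frac{1}{-11225} = - \frac{1}{11225}$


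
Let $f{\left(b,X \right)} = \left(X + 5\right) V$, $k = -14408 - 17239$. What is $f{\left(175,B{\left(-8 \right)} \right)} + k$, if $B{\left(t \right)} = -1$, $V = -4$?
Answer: $-31663$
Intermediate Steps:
$k = -31647$
$f{\left(b,X \right)} = -20 - 4 X$ ($f{\left(b,X \right)} = \left(X + 5\right) \left(-4\right) = \left(5 + X\right) \left(-4\right) = -20 - 4 X$)
$f{\left(175,B{\left(-8 \right)} \right)} + k = \left(-20 - -4\right) - 31647 = \left(-20 + 4\right) - 31647 = -16 - 31647 = -31663$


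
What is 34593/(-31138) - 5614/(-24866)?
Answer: -342690403/387138754 ≈ -0.88519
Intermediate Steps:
34593/(-31138) - 5614/(-24866) = 34593*(-1/31138) - 5614*(-1/24866) = -34593/31138 + 2807/12433 = -342690403/387138754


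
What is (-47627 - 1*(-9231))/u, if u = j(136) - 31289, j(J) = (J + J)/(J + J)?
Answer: 9599/7822 ≈ 1.2272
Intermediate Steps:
j(J) = 1 (j(J) = (2*J)/((2*J)) = (2*J)*(1/(2*J)) = 1)
u = -31288 (u = 1 - 31289 = -31288)
(-47627 - 1*(-9231))/u = (-47627 - 1*(-9231))/(-31288) = (-47627 + 9231)*(-1/31288) = -38396*(-1/31288) = 9599/7822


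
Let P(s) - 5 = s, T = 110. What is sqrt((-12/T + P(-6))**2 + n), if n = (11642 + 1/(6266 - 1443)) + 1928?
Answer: sqrt(954946679448034)/265265 ≈ 116.50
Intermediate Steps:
P(s) = 5 + s
n = 65448111/4823 (n = (11642 + 1/4823) + 1928 = 56149367/4823 + 1928 = 65448111/4823 ≈ 13570.)
sqrt((-12/T + P(-6))**2 + n) = sqrt((-12/110 + (5 - 6))**2 + 65448111/4823) = sqrt((-12*1/110 - 1)**2 + 65448111/4823) = sqrt((-6/55 - 1)**2 + 65448111/4823) = sqrt((-61/55)**2 + 65448111/4823) = sqrt(3721/3025 + 65448111/4823) = sqrt(197998482158/14589575) = sqrt(954946679448034)/265265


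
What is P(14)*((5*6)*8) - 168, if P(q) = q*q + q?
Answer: 50232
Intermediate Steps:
P(q) = q + q**2 (P(q) = q**2 + q = q + q**2)
P(14)*((5*6)*8) - 168 = (14*(1 + 14))*((5*6)*8) - 168 = (14*15)*(30*8) - 168 = 210*240 - 168 = 50400 - 168 = 50232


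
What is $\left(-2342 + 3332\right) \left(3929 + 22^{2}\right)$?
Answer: $4368870$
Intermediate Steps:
$\left(-2342 + 3332\right) \left(3929 + 22^{2}\right) = 990 \left(3929 + 484\right) = 990 \cdot 4413 = 4368870$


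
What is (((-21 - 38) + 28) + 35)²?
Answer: 16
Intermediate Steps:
(((-21 - 38) + 28) + 35)² = ((-59 + 28) + 35)² = (-31 + 35)² = 4² = 16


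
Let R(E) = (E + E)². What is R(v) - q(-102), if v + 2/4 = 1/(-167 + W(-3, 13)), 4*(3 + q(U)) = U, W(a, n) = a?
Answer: 426617/14450 ≈ 29.524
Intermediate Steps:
q(U) = -3 + U/4
v = -43/85 (v = -½ + 1/(-167 - 3) = -½ + 1/(-170) = -½ - 1/170 = -43/85 ≈ -0.50588)
R(E) = 4*E² (R(E) = (2*E)² = 4*E²)
R(v) - q(-102) = 4*(-43/85)² - (-3 + (¼)*(-102)) = 4*(1849/7225) - (-3 - 51/2) = 7396/7225 - 1*(-57/2) = 7396/7225 + 57/2 = 426617/14450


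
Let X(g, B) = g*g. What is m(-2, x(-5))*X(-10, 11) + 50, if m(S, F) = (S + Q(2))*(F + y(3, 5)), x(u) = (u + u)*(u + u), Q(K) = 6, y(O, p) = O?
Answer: 41250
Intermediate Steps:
X(g, B) = g**2
x(u) = 4*u**2 (x(u) = (2*u)*(2*u) = 4*u**2)
m(S, F) = (3 + F)*(6 + S) (m(S, F) = (S + 6)*(F + 3) = (6 + S)*(3 + F) = (3 + F)*(6 + S))
m(-2, x(-5))*X(-10, 11) + 50 = (18 + 3*(-2) + 6*(4*(-5)**2) + (4*(-5)**2)*(-2))*(-10)**2 + 50 = (18 - 6 + 6*(4*25) + (4*25)*(-2))*100 + 50 = (18 - 6 + 6*100 + 100*(-2))*100 + 50 = (18 - 6 + 600 - 200)*100 + 50 = 412*100 + 50 = 41200 + 50 = 41250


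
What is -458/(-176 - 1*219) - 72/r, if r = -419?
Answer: 220342/165505 ≈ 1.3313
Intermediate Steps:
-458/(-176 - 1*219) - 72/r = -458/(-176 - 1*219) - 72/(-419) = -458/(-176 - 219) - 72*(-1/419) = -458/(-395) + 72/419 = -458*(-1/395) + 72/419 = 458/395 + 72/419 = 220342/165505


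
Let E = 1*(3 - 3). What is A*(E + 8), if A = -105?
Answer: -840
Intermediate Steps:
E = 0 (E = 1*0 = 0)
A*(E + 8) = -105*(0 + 8) = -105*8 = -840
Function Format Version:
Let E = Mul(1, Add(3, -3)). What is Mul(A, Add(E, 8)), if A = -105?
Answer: -840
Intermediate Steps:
E = 0 (E = Mul(1, 0) = 0)
Mul(A, Add(E, 8)) = Mul(-105, Add(0, 8)) = Mul(-105, 8) = -840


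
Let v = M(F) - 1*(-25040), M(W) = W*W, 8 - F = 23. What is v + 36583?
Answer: 61848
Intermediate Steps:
F = -15 (F = 8 - 1*23 = 8 - 23 = -15)
M(W) = W²
v = 25265 (v = (-15)² - 1*(-25040) = 225 + 25040 = 25265)
v + 36583 = 25265 + 36583 = 61848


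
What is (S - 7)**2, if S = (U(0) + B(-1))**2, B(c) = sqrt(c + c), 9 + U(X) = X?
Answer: 4536 - 2592*I*sqrt(2) ≈ 4536.0 - 3665.6*I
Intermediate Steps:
U(X) = -9 + X
B(c) = sqrt(2)*sqrt(c) (B(c) = sqrt(2*c) = sqrt(2)*sqrt(c))
S = (-9 + I*sqrt(2))**2 (S = ((-9 + 0) + sqrt(2)*sqrt(-1))**2 = (-9 + sqrt(2)*I)**2 = (-9 + I*sqrt(2))**2 ≈ 79.0 - 25.456*I)
(S - 7)**2 = ((-9 + I*sqrt(2))**2 - 7)**2 = (-7 + (-9 + I*sqrt(2))**2)**2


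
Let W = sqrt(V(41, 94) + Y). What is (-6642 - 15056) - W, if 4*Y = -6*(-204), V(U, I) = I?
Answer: -21718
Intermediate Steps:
Y = 306 (Y = (-6*(-204))/4 = (1/4)*1224 = 306)
W = 20 (W = sqrt(94 + 306) = sqrt(400) = 20)
(-6642 - 15056) - W = (-6642 - 15056) - 1*20 = -21698 - 20 = -21718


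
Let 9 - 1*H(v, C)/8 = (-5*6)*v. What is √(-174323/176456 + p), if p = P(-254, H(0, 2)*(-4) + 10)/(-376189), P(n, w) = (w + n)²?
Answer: I*√15843573047848474166/3017309372 ≈ 1.3192*I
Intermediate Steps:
H(v, C) = 72 + 240*v (H(v, C) = 72 - 8*(-5*6)*v = 72 - (-240)*v = 72 + 240*v)
P(n, w) = (n + w)²
p = -283024/376189 (p = (-254 + ((72 + 240*0)*(-4) + 10))²/(-376189) = (-254 + ((72 + 0)*(-4) + 10))²*(-1/376189) = (-254 + (72*(-4) + 10))²*(-1/376189) = (-254 + (-288 + 10))²*(-1/376189) = (-254 - 278)²*(-1/376189) = (-532)²*(-1/376189) = 283024*(-1/376189) = -283024/376189 ≈ -0.75235)
√(-174323/176456 + p) = √(-174323/176456 - 283024/376189) = √(-115519677991/66380806184) = I*√15843573047848474166/3017309372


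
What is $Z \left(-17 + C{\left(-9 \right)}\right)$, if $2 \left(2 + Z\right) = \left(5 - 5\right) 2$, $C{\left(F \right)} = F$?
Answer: $52$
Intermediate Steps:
$Z = -2$ ($Z = -2 + \frac{\left(5 - 5\right) 2}{2} = -2 + \frac{0 \cdot 2}{2} = -2 + \frac{1}{2} \cdot 0 = -2 + 0 = -2$)
$Z \left(-17 + C{\left(-9 \right)}\right) = - 2 \left(-17 - 9\right) = \left(-2\right) \left(-26\right) = 52$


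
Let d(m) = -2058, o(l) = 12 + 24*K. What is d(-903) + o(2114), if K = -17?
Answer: -2454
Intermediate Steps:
o(l) = -396 (o(l) = 12 + 24*(-17) = 12 - 408 = -396)
d(-903) + o(2114) = -2058 - 396 = -2454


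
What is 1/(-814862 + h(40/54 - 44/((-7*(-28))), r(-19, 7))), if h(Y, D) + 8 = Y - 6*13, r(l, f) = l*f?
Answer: -1323/1078175521 ≈ -1.2271e-6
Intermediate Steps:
r(l, f) = f*l
h(Y, D) = -86 + Y (h(Y, D) = -8 + (Y - 6*13) = -8 + (Y - 78) = -8 + (-78 + Y) = -86 + Y)
1/(-814862 + h(40/54 - 44/((-7*(-28))), r(-19, 7))) = 1/(-814862 + (-86 + (40/54 - 44/((-7*(-28)))))) = 1/(-814862 + (-86 + (40*(1/54) - 44/196))) = 1/(-814862 + (-86 + (20/27 - 44*1/196))) = 1/(-814862 + (-86 + (20/27 - 11/49))) = 1/(-814862 + (-86 + 683/1323)) = 1/(-814862 - 113095/1323) = 1/(-1078175521/1323) = -1323/1078175521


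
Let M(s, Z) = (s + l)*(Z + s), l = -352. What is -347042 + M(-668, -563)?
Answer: 908578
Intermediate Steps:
M(s, Z) = (-352 + s)*(Z + s) (M(s, Z) = (s - 352)*(Z + s) = (-352 + s)*(Z + s))
-347042 + M(-668, -563) = -347042 + ((-668)**2 - 352*(-563) - 352*(-668) - 563*(-668)) = -347042 + (446224 + 198176 + 235136 + 376084) = -347042 + 1255620 = 908578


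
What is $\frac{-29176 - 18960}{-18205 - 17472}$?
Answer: $\frac{48136}{35677} \approx 1.3492$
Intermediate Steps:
$\frac{-29176 - 18960}{-18205 - 17472} = - \frac{48136}{-18205 - 17472} = - \frac{48136}{-35677} = \left(-48136\right) \left(- \frac{1}{35677}\right) = \frac{48136}{35677}$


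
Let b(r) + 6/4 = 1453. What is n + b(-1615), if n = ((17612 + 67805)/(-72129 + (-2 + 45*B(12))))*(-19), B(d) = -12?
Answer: 214209759/145342 ≈ 1473.8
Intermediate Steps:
b(r) = 2903/2 (b(r) = -3/2 + 1453 = 2903/2)
n = 1622923/72671 (n = ((17612 + 67805)/(-72129 + (-2 + 45*(-12))))*(-19) = (85417/(-72129 + (-2 - 540)))*(-19) = (85417/(-72129 - 542))*(-19) = (85417/(-72671))*(-19) = (85417*(-1/72671))*(-19) = -85417/72671*(-19) = 1622923/72671 ≈ 22.332)
n + b(-1615) = 1622923/72671 + 2903/2 = 214209759/145342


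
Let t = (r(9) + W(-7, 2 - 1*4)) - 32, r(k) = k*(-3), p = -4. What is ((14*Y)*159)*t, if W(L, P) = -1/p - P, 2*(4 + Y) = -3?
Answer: 2779161/4 ≈ 6.9479e+5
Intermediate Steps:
Y = -11/2 (Y = -4 + (1/2)*(-3) = -4 - 3/2 = -11/2 ≈ -5.5000)
W(L, P) = 1/4 - P (W(L, P) = -1/(-4) - P = -1*(-1/4) - P = 1/4 - P)
r(k) = -3*k
t = -227/4 (t = (-3*9 + (1/4 - (2 - 1*4))) - 32 = (-27 + (1/4 - (2 - 4))) - 32 = (-27 + (1/4 - 1*(-2))) - 32 = (-27 + (1/4 + 2)) - 32 = (-27 + 9/4) - 32 = -99/4 - 32 = -227/4 ≈ -56.750)
((14*Y)*159)*t = ((14*(-11/2))*159)*(-227/4) = -77*159*(-227/4) = -12243*(-227/4) = 2779161/4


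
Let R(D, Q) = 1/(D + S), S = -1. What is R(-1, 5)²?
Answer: ¼ ≈ 0.25000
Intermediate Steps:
R(D, Q) = 1/(-1 + D) (R(D, Q) = 1/(D - 1) = 1/(-1 + D))
R(-1, 5)² = (1/(-1 - 1))² = (1/(-2))² = (-½)² = ¼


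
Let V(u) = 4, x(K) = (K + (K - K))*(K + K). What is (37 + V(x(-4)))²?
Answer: 1681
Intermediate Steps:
x(K) = 2*K² (x(K) = (K + 0)*(2*K) = K*(2*K) = 2*K²)
(37 + V(x(-4)))² = (37 + 4)² = 41² = 1681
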